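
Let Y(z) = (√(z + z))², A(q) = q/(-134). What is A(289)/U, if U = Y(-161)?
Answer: 289/43148 ≈ 0.0066979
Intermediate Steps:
A(q) = -q/134 (A(q) = q*(-1/134) = -q/134)
Y(z) = 2*z (Y(z) = (√(2*z))² = (√2*√z)² = 2*z)
U = -322 (U = 2*(-161) = -322)
A(289)/U = -1/134*289/(-322) = -289/134*(-1/322) = 289/43148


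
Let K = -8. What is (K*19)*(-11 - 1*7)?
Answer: 2736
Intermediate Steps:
(K*19)*(-11 - 1*7) = (-8*19)*(-11 - 1*7) = -152*(-11 - 7) = -152*(-18) = 2736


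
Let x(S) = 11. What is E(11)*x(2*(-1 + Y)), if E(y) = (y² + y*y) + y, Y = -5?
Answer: 2783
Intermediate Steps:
E(y) = y + 2*y² (E(y) = (y² + y²) + y = 2*y² + y = y + 2*y²)
E(11)*x(2*(-1 + Y)) = (11*(1 + 2*11))*11 = (11*(1 + 22))*11 = (11*23)*11 = 253*11 = 2783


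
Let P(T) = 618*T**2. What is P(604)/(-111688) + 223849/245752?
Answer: -6922666555183/3430943672 ≈ -2017.7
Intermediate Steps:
P(604)/(-111688) + 223849/245752 = (618*604**2)/(-111688) + 223849/245752 = (618*364816)*(-1/111688) + 223849*(1/245752) = 225456288*(-1/111688) + 223849/245752 = -28182036/13961 + 223849/245752 = -6922666555183/3430943672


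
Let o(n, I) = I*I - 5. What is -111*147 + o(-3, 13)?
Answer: -16153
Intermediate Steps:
o(n, I) = -5 + I² (o(n, I) = I² - 5 = -5 + I²)
-111*147 + o(-3, 13) = -111*147 + (-5 + 13²) = -16317 + (-5 + 169) = -16317 + 164 = -16153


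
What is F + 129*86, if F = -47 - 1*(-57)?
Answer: 11104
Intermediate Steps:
F = 10 (F = -47 + 57 = 10)
F + 129*86 = 10 + 129*86 = 10 + 11094 = 11104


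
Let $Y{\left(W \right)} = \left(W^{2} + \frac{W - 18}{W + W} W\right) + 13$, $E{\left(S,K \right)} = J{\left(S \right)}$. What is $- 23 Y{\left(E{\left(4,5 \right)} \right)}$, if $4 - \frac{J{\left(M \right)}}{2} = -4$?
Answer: $-6164$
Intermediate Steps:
$J{\left(M \right)} = 16$ ($J{\left(M \right)} = 8 - -8 = 8 + 8 = 16$)
$E{\left(S,K \right)} = 16$
$Y{\left(W \right)} = 4 + W^{2} + \frac{W}{2}$ ($Y{\left(W \right)} = \left(W^{2} + \frac{-18 + W}{2 W} W\right) + 13 = \left(W^{2} + \left(-9 + \frac{W}{2}\right)\right) + 13 = \left(-9 + W^{2} + \frac{W}{2}\right) + 13 = 4 + W^{2} + \frac{W}{2}$)
$- 23 Y{\left(E{\left(4,5 \right)} \right)} = - 23 \left(4 + 16^{2} + \frac{1}{2} \cdot 16\right) = - 23 \left(4 + 256 + 8\right) = \left(-23\right) 268 = -6164$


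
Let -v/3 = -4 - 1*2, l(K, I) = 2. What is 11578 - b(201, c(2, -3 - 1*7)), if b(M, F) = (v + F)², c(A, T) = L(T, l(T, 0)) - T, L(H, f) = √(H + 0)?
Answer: 10804 - 56*I*√10 ≈ 10804.0 - 177.09*I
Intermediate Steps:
v = 18 (v = -3*(-4 - 1*2) = -3*(-4 - 2) = -3*(-6) = 18)
L(H, f) = √H
c(A, T) = √T - T
b(M, F) = (18 + F)²
11578 - b(201, c(2, -3 - 1*7)) = 11578 - (18 + (√(-3 - 1*7) - (-3 - 1*7)))² = 11578 - (18 + (√(-3 - 7) - (-3 - 7)))² = 11578 - (18 + (√(-10) - 1*(-10)))² = 11578 - (18 + (I*√10 + 10))² = 11578 - (18 + (10 + I*√10))² = 11578 - (28 + I*√10)²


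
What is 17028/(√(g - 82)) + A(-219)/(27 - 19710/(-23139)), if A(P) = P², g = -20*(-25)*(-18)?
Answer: 41102577/23869 - 8514*I*√9082/4541 ≈ 1722.0 - 178.68*I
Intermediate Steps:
g = -9000 (g = 500*(-18) = -9000)
17028/(√(g - 82)) + A(-219)/(27 - 19710/(-23139)) = 17028/(√(-9000 - 82)) + (-219)²/(27 - 19710/(-23139)) = 17028/(√(-9082)) + 47961/(27 - 19710*(-1)/23139) = 17028/((I*√9082)) + 47961/(27 - 1*(-730/857)) = 17028*(-I*√9082/9082) + 47961/(27 + 730/857) = -8514*I*√9082/4541 + 47961/(23869/857) = -8514*I*√9082/4541 + 47961*(857/23869) = -8514*I*√9082/4541 + 41102577/23869 = 41102577/23869 - 8514*I*√9082/4541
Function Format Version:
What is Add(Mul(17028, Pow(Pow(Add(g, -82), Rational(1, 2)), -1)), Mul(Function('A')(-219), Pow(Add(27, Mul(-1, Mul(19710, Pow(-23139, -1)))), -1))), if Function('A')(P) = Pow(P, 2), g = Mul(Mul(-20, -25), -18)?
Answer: Add(Rational(41102577, 23869), Mul(Rational(-8514, 4541), I, Pow(9082, Rational(1, 2)))) ≈ Add(1722.0, Mul(-178.68, I))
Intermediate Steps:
g = -9000 (g = Mul(500, -18) = -9000)
Add(Mul(17028, Pow(Pow(Add(g, -82), Rational(1, 2)), -1)), Mul(Function('A')(-219), Pow(Add(27, Mul(-1, Mul(19710, Pow(-23139, -1)))), -1))) = Add(Mul(17028, Pow(Pow(Add(-9000, -82), Rational(1, 2)), -1)), Mul(Pow(-219, 2), Pow(Add(27, Mul(-1, Mul(19710, Pow(-23139, -1)))), -1))) = Add(Mul(17028, Pow(Pow(-9082, Rational(1, 2)), -1)), Mul(47961, Pow(Add(27, Mul(-1, Mul(19710, Rational(-1, 23139)))), -1))) = Add(Mul(17028, Pow(Mul(I, Pow(9082, Rational(1, 2))), -1)), Mul(47961, Pow(Add(27, Mul(-1, Rational(-730, 857))), -1))) = Add(Mul(17028, Mul(Rational(-1, 9082), I, Pow(9082, Rational(1, 2)))), Mul(47961, Pow(Add(27, Rational(730, 857)), -1))) = Add(Mul(Rational(-8514, 4541), I, Pow(9082, Rational(1, 2))), Mul(47961, Pow(Rational(23869, 857), -1))) = Add(Mul(Rational(-8514, 4541), I, Pow(9082, Rational(1, 2))), Mul(47961, Rational(857, 23869))) = Add(Mul(Rational(-8514, 4541), I, Pow(9082, Rational(1, 2))), Rational(41102577, 23869)) = Add(Rational(41102577, 23869), Mul(Rational(-8514, 4541), I, Pow(9082, Rational(1, 2))))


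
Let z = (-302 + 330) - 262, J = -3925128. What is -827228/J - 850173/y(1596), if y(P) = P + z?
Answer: -69498149221/111375507 ≈ -624.00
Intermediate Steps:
z = -234 (z = 28 - 262 = -234)
y(P) = -234 + P (y(P) = P - 234 = -234 + P)
-827228/J - 850173/y(1596) = -827228/(-3925128) - 850173/(-234 + 1596) = -827228*(-1/3925128) - 850173/1362 = 206807/981282 - 850173*1/1362 = 206807/981282 - 283391/454 = -69498149221/111375507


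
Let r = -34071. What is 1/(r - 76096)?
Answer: -1/110167 ≈ -9.0771e-6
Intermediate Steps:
1/(r - 76096) = 1/(-34071 - 76096) = 1/(-110167) = -1/110167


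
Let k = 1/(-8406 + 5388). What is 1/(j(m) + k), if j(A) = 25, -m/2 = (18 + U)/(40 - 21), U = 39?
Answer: 3018/75449 ≈ 0.040001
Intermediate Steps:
m = -6 (m = -2*(18 + 39)/(40 - 21) = -114/19 = -2*3 = -6)
k = -1/3018 (k = 1/(-3018) = -1/3018 ≈ -0.00033135)
1/(j(m) + k) = 1/(25 - 1/3018) = 1/(75449/3018) = 3018/75449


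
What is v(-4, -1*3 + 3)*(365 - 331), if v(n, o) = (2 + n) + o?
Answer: -68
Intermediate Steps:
v(n, o) = 2 + n + o
v(-4, -1*3 + 3)*(365 - 331) = (2 - 4 + (-1*3 + 3))*(365 - 331) = (2 - 4 + (-3 + 3))*34 = (2 - 4 + 0)*34 = -2*34 = -68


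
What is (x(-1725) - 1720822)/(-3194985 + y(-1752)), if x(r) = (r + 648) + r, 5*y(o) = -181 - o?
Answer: 4309060/7986677 ≈ 0.53953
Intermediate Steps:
y(o) = -181/5 - o/5 (y(o) = (-181 - o)/5 = -181/5 - o/5)
x(r) = 648 + 2*r (x(r) = (648 + r) + r = 648 + 2*r)
(x(-1725) - 1720822)/(-3194985 + y(-1752)) = ((648 + 2*(-1725)) - 1720822)/(-3194985 + (-181/5 - 1/5*(-1752))) = ((648 - 3450) - 1720822)/(-3194985 + (-181/5 + 1752/5)) = (-2802 - 1720822)/(-3194985 + 1571/5) = -1723624/(-15973354/5) = -1723624*(-5/15973354) = 4309060/7986677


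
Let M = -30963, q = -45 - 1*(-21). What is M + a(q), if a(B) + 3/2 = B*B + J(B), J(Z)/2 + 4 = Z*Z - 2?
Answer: -58497/2 ≈ -29249.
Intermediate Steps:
J(Z) = -12 + 2*Z² (J(Z) = -8 + 2*(Z*Z - 2) = -8 + 2*(Z² - 2) = -8 + 2*(-2 + Z²) = -8 + (-4 + 2*Z²) = -12 + 2*Z²)
q = -24 (q = -45 + 21 = -24)
a(B) = -27/2 + 3*B² (a(B) = -3/2 + (B*B + (-12 + 2*B²)) = -3/2 + (B² + (-12 + 2*B²)) = -3/2 + (-12 + 3*B²) = -27/2 + 3*B²)
M + a(q) = -30963 + (-27/2 + 3*(-24)²) = -30963 + (-27/2 + 3*576) = -30963 + (-27/2 + 1728) = -30963 + 3429/2 = -58497/2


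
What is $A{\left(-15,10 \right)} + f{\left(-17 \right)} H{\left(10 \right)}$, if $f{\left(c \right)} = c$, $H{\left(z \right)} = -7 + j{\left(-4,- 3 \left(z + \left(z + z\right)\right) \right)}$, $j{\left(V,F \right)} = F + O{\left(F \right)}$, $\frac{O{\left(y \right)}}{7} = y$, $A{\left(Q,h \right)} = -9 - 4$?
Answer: $12346$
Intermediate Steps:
$A{\left(Q,h \right)} = -13$
$O{\left(y \right)} = 7 y$
$j{\left(V,F \right)} = 8 F$ ($j{\left(V,F \right)} = F + 7 F = 8 F$)
$H{\left(z \right)} = -7 - 72 z$ ($H{\left(z \right)} = -7 + 8 \left(- 3 \left(z + \left(z + z\right)\right)\right) = -7 + 8 \left(- 3 \left(z + 2 z\right)\right) = -7 + 8 \left(- 3 \cdot 3 z\right) = -7 + 8 \left(- 9 z\right) = -7 - 72 z$)
$A{\left(-15,10 \right)} + f{\left(-17 \right)} H{\left(10 \right)} = -13 - 17 \left(-7 - 720\right) = -13 - -12359 = -13 + 12359 = 12346$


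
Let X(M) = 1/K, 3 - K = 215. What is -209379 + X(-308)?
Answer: -44388349/212 ≈ -2.0938e+5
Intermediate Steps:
K = -212 (K = 3 - 1*215 = 3 - 215 = -212)
X(M) = -1/212 (X(M) = 1/(-212) = -1/212)
-209379 + X(-308) = -209379 - 1/212 = -44388349/212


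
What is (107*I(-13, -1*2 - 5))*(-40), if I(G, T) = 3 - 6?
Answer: 12840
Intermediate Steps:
I(G, T) = -3
(107*I(-13, -1*2 - 5))*(-40) = (107*(-3))*(-40) = -321*(-40) = 12840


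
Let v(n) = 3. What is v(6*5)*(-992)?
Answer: -2976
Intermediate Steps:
v(6*5)*(-992) = 3*(-992) = -2976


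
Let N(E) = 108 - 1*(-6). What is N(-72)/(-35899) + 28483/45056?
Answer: 1017374833/1617465344 ≈ 0.62899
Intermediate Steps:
N(E) = 114 (N(E) = 108 + 6 = 114)
N(-72)/(-35899) + 28483/45056 = 114/(-35899) + 28483/45056 = 114*(-1/35899) + 28483*(1/45056) = -114/35899 + 28483/45056 = 1017374833/1617465344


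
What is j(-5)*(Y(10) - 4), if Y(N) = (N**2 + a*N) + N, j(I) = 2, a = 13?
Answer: 472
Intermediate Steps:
Y(N) = N**2 + 14*N (Y(N) = (N**2 + 13*N) + N = N**2 + 14*N)
j(-5)*(Y(10) - 4) = 2*(10*(14 + 10) - 4) = 2*(10*24 - 4) = 2*(240 - 4) = 2*236 = 472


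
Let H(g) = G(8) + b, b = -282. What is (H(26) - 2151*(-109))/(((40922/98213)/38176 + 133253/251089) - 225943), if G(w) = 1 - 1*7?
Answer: -110227561802109981936/106354277418016347427 ≈ -1.0364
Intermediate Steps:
G(w) = -6 (G(w) = 1 - 7 = -6)
H(g) = -288 (H(g) = -6 - 282 = -288)
(H(26) - 2151*(-109))/(((40922/98213)/38176 + 133253/251089) - 225943) = (-288 - 2151*(-109))/(((40922/98213)/38176 + 133253/251089) - 225943) = (-288 + 234459)/(((40922*(1/98213))*(1/38176) + 133253*(1/251089)) - 225943) = 234171/(((40922/98213)*(1/38176) + 133253/251089) - 225943) = 234171/((20461/1874689744 + 133253/251089) - 225943) = 234171/(249813169989261/470713973131216 - 225943) = 234171/(-106354277418016347427/470713973131216) = 234171*(-470713973131216/106354277418016347427) = -110227561802109981936/106354277418016347427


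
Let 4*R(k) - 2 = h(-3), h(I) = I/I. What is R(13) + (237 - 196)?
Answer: 167/4 ≈ 41.750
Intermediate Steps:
h(I) = 1
R(k) = ¾ (R(k) = ½ + (¼)*1 = ½ + ¼ = ¾)
R(13) + (237 - 196) = ¾ + (237 - 196) = ¾ + 41 = 167/4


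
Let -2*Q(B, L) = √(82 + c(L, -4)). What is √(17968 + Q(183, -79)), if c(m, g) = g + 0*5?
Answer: √(71872 - 2*√78)/2 ≈ 134.03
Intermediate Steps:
c(m, g) = g (c(m, g) = g + 0 = g)
Q(B, L) = -√78/2 (Q(B, L) = -√(82 - 4)/2 = -√78/2)
√(17968 + Q(183, -79)) = √(17968 - √78/2)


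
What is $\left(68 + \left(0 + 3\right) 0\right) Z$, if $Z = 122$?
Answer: $8296$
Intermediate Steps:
$\left(68 + \left(0 + 3\right) 0\right) Z = \left(68 + \left(0 + 3\right) 0\right) 122 = \left(68 + 3 \cdot 0\right) 122 = \left(68 + 0\right) 122 = 68 \cdot 122 = 8296$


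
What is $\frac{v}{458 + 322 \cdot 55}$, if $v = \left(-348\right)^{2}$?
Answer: $\frac{5046}{757} \approx 6.6658$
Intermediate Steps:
$v = 121104$
$\frac{v}{458 + 322 \cdot 55} = \frac{121104}{458 + 322 \cdot 55} = \frac{121104}{458 + 17710} = \frac{121104}{18168} = 121104 \cdot \frac{1}{18168} = \frac{5046}{757}$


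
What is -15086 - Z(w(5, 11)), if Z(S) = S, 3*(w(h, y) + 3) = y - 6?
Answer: -45254/3 ≈ -15085.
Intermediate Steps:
w(h, y) = -5 + y/3 (w(h, y) = -3 + (y - 6)/3 = -3 + (-6 + y)/3 = -3 + (-2 + y/3) = -5 + y/3)
-15086 - Z(w(5, 11)) = -15086 - (-5 + (⅓)*11) = -15086 - (-5 + 11/3) = -15086 - 1*(-4/3) = -15086 + 4/3 = -45254/3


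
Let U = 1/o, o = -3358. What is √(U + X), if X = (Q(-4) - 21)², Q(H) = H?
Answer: √7047599142/3358 ≈ 25.000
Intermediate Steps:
U = -1/3358 (U = 1/(-3358) = -1/3358 ≈ -0.00029780)
X = 625 (X = (-4 - 21)² = (-25)² = 625)
√(U + X) = √(-1/3358 + 625) = √(2098749/3358) = √7047599142/3358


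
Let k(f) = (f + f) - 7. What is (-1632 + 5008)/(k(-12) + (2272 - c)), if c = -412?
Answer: 3376/2653 ≈ 1.2725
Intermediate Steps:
k(f) = -7 + 2*f (k(f) = 2*f - 7 = -7 + 2*f)
(-1632 + 5008)/(k(-12) + (2272 - c)) = (-1632 + 5008)/((-7 + 2*(-12)) + (2272 - 1*(-412))) = 3376/((-7 - 24) + (2272 + 412)) = 3376/(-31 + 2684) = 3376/2653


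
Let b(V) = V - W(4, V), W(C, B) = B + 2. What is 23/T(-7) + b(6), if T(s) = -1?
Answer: -25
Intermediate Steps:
W(C, B) = 2 + B
b(V) = -2 (b(V) = V - (2 + V) = V + (-2 - V) = -2)
23/T(-7) + b(6) = 23/(-1) - 2 = 23*(-1) - 2 = -23 - 2 = -25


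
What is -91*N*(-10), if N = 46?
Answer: 41860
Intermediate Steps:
-91*N*(-10) = -91*46*(-10) = -4186*(-10) = 41860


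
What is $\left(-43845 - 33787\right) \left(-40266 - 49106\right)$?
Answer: $6938127104$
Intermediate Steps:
$\left(-43845 - 33787\right) \left(-40266 - 49106\right) = \left(-77632\right) \left(-89372\right) = 6938127104$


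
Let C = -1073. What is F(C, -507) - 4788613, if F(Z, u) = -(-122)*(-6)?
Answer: -4789345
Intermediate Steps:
F(Z, u) = -732 (F(Z, u) = -1*732 = -732)
F(C, -507) - 4788613 = -732 - 4788613 = -4789345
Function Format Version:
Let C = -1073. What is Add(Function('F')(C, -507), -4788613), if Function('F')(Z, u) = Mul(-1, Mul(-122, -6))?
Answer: -4789345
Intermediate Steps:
Function('F')(Z, u) = -732 (Function('F')(Z, u) = Mul(-1, 732) = -732)
Add(Function('F')(C, -507), -4788613) = Add(-732, -4788613) = -4789345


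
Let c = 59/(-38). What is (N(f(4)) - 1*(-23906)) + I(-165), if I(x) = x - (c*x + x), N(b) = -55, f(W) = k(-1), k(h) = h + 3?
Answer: 896603/38 ≈ 23595.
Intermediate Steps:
k(h) = 3 + h
c = -59/38 (c = 59*(-1/38) = -59/38 ≈ -1.5526)
f(W) = 2 (f(W) = 3 - 1 = 2)
I(x) = 59*x/38 (I(x) = x - (-59*x/38 + x) = x - (-21)*x/38 = x + 21*x/38 = 59*x/38)
(N(f(4)) - 1*(-23906)) + I(-165) = (-55 - 1*(-23906)) + (59/38)*(-165) = (-55 + 23906) - 9735/38 = 23851 - 9735/38 = 896603/38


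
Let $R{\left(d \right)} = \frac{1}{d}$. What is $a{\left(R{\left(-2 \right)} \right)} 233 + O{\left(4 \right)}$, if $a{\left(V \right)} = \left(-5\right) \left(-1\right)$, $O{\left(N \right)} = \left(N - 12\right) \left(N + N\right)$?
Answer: $1101$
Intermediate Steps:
$O{\left(N \right)} = 2 N \left(-12 + N\right)$ ($O{\left(N \right)} = \left(-12 + N\right) 2 N = 2 N \left(-12 + N\right)$)
$a{\left(V \right)} = 5$
$a{\left(R{\left(-2 \right)} \right)} 233 + O{\left(4 \right)} = 5 \cdot 233 + 2 \cdot 4 \left(-12 + 4\right) = 1165 + 2 \cdot 4 \left(-8\right) = 1165 - 64 = 1101$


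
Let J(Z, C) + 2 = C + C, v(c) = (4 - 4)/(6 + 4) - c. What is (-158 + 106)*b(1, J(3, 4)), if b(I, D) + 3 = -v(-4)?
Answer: 364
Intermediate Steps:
v(c) = -c (v(c) = 0/10 - c = 0*(⅒) - c = 0 - c = -c)
J(Z, C) = -2 + 2*C (J(Z, C) = -2 + (C + C) = -2 + 2*C)
b(I, D) = -7 (b(I, D) = -3 - (-1)*(-4) = -3 - 1*4 = -3 - 4 = -7)
(-158 + 106)*b(1, J(3, 4)) = (-158 + 106)*(-7) = -52*(-7) = 364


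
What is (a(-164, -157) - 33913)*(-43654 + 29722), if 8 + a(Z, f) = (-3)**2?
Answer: 472461984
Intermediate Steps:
a(Z, f) = 1 (a(Z, f) = -8 + (-3)**2 = -8 + 9 = 1)
(a(-164, -157) - 33913)*(-43654 + 29722) = (1 - 33913)*(-43654 + 29722) = -33912*(-13932) = 472461984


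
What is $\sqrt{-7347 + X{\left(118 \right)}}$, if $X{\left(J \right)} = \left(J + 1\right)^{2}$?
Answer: $\sqrt{6814} \approx 82.547$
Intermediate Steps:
$X{\left(J \right)} = \left(1 + J\right)^{2}$
$\sqrt{-7347 + X{\left(118 \right)}} = \sqrt{-7347 + \left(1 + 118\right)^{2}} = \sqrt{-7347 + 119^{2}} = \sqrt{-7347 + 14161} = \sqrt{6814}$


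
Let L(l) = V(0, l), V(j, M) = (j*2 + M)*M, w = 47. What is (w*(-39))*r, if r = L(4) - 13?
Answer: -5499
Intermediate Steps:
V(j, M) = M*(M + 2*j) (V(j, M) = (2*j + M)*M = (M + 2*j)*M = M*(M + 2*j))
L(l) = l² (L(l) = l*(l + 2*0) = l*(l + 0) = l*l = l²)
r = 3 (r = 4² - 13 = 16 - 13 = 3)
(w*(-39))*r = (47*(-39))*3 = -1833*3 = -5499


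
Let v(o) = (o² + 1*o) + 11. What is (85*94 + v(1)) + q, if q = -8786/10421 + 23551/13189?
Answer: 100007493284/12494779 ≈ 8003.9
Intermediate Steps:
v(o) = 11 + o + o² (v(o) = (o² + o) + 11 = (o + o²) + 11 = 11 + o + o²)
q = 11776947/12494779 (q = -8786*1/10421 + 23551*(1/13189) = -8786/10421 + 2141/1199 = 11776947/12494779 ≈ 0.94255)
(85*94 + v(1)) + q = (85*94 + (11 + 1 + 1²)) + 11776947/12494779 = (7990 + (11 + 1 + 1)) + 11776947/12494779 = (7990 + 13) + 11776947/12494779 = 8003 + 11776947/12494779 = 100007493284/12494779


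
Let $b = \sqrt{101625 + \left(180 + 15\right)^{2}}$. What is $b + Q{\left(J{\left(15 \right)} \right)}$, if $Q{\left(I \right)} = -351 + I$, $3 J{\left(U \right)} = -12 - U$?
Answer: $-360 + 35 \sqrt{114} \approx 13.698$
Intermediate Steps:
$J{\left(U \right)} = -4 - \frac{U}{3}$ ($J{\left(U \right)} = \frac{-12 - U}{3} = -4 - \frac{U}{3}$)
$b = 35 \sqrt{114}$ ($b = \sqrt{101625 + 195^{2}} = \sqrt{101625 + 38025} = \sqrt{139650} = 35 \sqrt{114} \approx 373.7$)
$b + Q{\left(J{\left(15 \right)} \right)} = 35 \sqrt{114} - 360 = -360 + 35 \sqrt{114}$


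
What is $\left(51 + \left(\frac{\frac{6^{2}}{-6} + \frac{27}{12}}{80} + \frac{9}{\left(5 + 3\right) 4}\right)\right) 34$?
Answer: $\frac{55743}{32} \approx 1742.0$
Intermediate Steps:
$\left(51 + \left(\frac{\frac{6^{2}}{-6} + \frac{27}{12}}{80} + \frac{9}{\left(5 + 3\right) 4}\right)\right) 34 = \left(51 + \left(\left(36 \left(- \frac{1}{6}\right) + 27 \cdot \frac{1}{12}\right) \frac{1}{80} + \frac{9}{8 \cdot 4}\right)\right) 34 = \left(51 + \left(\left(-6 + \frac{9}{4}\right) \frac{1}{80} + \frac{9}{32}\right)\right) 34 = \left(51 + \left(\left(- \frac{15}{4}\right) \frac{1}{80} + 9 \cdot \frac{1}{32}\right)\right) 34 = \left(51 + \left(- \frac{3}{64} + \frac{9}{32}\right)\right) 34 = \left(51 + \frac{15}{64}\right) 34 = \frac{3279}{64} \cdot 34 = \frac{55743}{32}$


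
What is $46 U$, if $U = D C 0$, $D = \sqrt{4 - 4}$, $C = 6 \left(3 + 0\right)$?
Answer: $0$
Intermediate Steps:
$C = 18$ ($C = 6 \cdot 3 = 18$)
$D = 0$ ($D = \sqrt{0} = 0$)
$U = 0$ ($U = 0 \cdot 18 \cdot 0 = 0 \cdot 0 = 0$)
$46 U = 46 \cdot 0 = 0$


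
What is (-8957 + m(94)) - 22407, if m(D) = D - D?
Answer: -31364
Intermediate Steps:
m(D) = 0
(-8957 + m(94)) - 22407 = (-8957 + 0) - 22407 = -8957 - 22407 = -31364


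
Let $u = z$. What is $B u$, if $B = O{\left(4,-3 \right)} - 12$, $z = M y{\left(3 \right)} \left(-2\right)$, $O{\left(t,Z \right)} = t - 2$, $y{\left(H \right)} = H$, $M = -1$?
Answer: $-60$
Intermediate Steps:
$O{\left(t,Z \right)} = -2 + t$ ($O{\left(t,Z \right)} = t - 2 = -2 + t$)
$z = 6$ ($z = \left(-1\right) 3 \left(-2\right) = \left(-3\right) \left(-2\right) = 6$)
$u = 6$
$B = -10$ ($B = \left(-2 + 4\right) - 12 = 2 - 12 = -10$)
$B u = \left(-10\right) 6 = -60$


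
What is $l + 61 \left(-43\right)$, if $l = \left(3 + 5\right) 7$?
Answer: $-2567$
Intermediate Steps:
$l = 56$ ($l = 8 \cdot 7 = 56$)
$l + 61 \left(-43\right) = 56 + 61 \left(-43\right) = 56 - 2623 = -2567$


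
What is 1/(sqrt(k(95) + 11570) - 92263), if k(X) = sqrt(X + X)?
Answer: -1/(92263 - sqrt(11570 + sqrt(190))) ≈ -1.0851e-5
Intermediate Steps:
k(X) = sqrt(2)*sqrt(X) (k(X) = sqrt(2*X) = sqrt(2)*sqrt(X))
1/(sqrt(k(95) + 11570) - 92263) = 1/(sqrt(sqrt(2)*sqrt(95) + 11570) - 92263) = 1/(sqrt(sqrt(190) + 11570) - 92263) = 1/(sqrt(11570 + sqrt(190)) - 92263) = 1/(-92263 + sqrt(11570 + sqrt(190)))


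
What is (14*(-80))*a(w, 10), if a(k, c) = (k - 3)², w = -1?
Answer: -17920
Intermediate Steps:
a(k, c) = (-3 + k)²
(14*(-80))*a(w, 10) = (14*(-80))*(-3 - 1)² = -1120*(-4)² = -1120*16 = -17920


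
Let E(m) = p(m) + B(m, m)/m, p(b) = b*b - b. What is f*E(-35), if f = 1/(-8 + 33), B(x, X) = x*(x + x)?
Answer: 238/5 ≈ 47.600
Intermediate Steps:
B(x, X) = 2*x² (B(x, X) = x*(2*x) = 2*x²)
p(b) = b² - b
f = 1/25 ≈ 0.040000
E(m) = 2*m + m*(-1 + m) (E(m) = m*(-1 + m) + (2*m²)/m = m*(-1 + m) + 2*m = 2*m + m*(-1 + m))
f*E(-35) = (-35*(1 - 35))/25 = (-35*(-34))/25 = (1/25)*1190 = 238/5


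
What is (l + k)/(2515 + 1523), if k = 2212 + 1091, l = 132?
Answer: 1145/1346 ≈ 0.85067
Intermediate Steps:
k = 3303
(l + k)/(2515 + 1523) = (132 + 3303)/(2515 + 1523) = 3435/4038 = 3435*(1/4038) = 1145/1346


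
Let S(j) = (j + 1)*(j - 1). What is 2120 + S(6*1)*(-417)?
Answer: -12475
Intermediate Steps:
S(j) = (1 + j)*(-1 + j)
2120 + S(6*1)*(-417) = 2120 + (-1 + (6*1)²)*(-417) = 2120 + (-1 + 6²)*(-417) = 2120 + (-1 + 36)*(-417) = 2120 + 35*(-417) = 2120 - 14595 = -12475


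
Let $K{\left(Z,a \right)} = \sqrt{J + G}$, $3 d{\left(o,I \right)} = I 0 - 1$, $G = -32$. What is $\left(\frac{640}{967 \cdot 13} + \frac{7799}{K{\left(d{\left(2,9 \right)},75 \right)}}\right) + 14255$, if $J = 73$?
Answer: $\frac{179200245}{12571} + \frac{7799 \sqrt{41}}{41} \approx 15473.0$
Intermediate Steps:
$d{\left(o,I \right)} = - \frac{1}{3}$ ($d{\left(o,I \right)} = \frac{I 0 - 1}{3} = \frac{0 - 1}{3} = \frac{1}{3} \left(-1\right) = - \frac{1}{3}$)
$K{\left(Z,a \right)} = \sqrt{41}$ ($K{\left(Z,a \right)} = \sqrt{73 - 32} = \sqrt{41}$)
$\left(\frac{640}{967 \cdot 13} + \frac{7799}{K{\left(d{\left(2,9 \right)},75 \right)}}\right) + 14255 = \left(\frac{640}{967 \cdot 13} + \frac{7799}{\sqrt{41}}\right) + 14255 = \left(\frac{640}{12571} + 7799 \frac{\sqrt{41}}{41}\right) + 14255 = \left(640 \cdot \frac{1}{12571} + \frac{7799 \sqrt{41}}{41}\right) + 14255 = \left(\frac{640}{12571} + \frac{7799 \sqrt{41}}{41}\right) + 14255 = \frac{179200245}{12571} + \frac{7799 \sqrt{41}}{41}$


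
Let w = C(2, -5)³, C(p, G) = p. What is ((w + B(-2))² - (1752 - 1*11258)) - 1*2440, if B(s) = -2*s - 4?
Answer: 7130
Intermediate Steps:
w = 8 (w = 2³ = 8)
B(s) = -4 - 2*s
((w + B(-2))² - (1752 - 1*11258)) - 1*2440 = ((8 + (-4 - 2*(-2)))² - (1752 - 1*11258)) - 1*2440 = ((8 + (-4 + 4))² - (1752 - 11258)) - 2440 = ((8 + 0)² - 1*(-9506)) - 2440 = (8² + 9506) - 2440 = (64 + 9506) - 2440 = 9570 - 2440 = 7130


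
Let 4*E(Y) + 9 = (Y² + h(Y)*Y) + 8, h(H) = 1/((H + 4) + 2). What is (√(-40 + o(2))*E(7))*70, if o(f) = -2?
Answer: 22085*I*√42/26 ≈ 5504.9*I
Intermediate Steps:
h(H) = 1/(6 + H) (h(H) = 1/((4 + H) + 2) = 1/(6 + H))
E(Y) = -¼ + Y²/4 + Y/(4*(6 + Y)) (E(Y) = -9/4 + ((Y² + Y/(6 + Y)) + 8)/4 = -9/4 + (8 + Y² + Y/(6 + Y))/4 = -9/4 + (2 + Y²/4 + Y/(4*(6 + Y))) = -¼ + Y²/4 + Y/(4*(6 + Y)))
(√(-40 + o(2))*E(7))*70 = (√(-40 - 2)*((7 + (-1 + 7²)*(6 + 7))/(4*(6 + 7))))*70 = (√(-42)*((¼)*(7 + (-1 + 49)*13)/13))*70 = ((I*√42)*((¼)*(1/13)*(7 + 48*13)))*70 = ((I*√42)*((¼)*(1/13)*(7 + 624)))*70 = ((I*√42)*((¼)*(1/13)*631))*70 = ((I*√42)*(631/52))*70 = (631*I*√42/52)*70 = 22085*I*√42/26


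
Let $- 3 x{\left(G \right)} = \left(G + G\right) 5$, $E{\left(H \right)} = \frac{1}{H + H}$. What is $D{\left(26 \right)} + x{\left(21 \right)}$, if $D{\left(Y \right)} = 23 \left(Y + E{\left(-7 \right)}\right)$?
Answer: $\frac{7369}{14} \approx 526.36$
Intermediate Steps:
$E{\left(H \right)} = \frac{1}{2 H}$
$x{\left(G \right)} = - \frac{10 G}{3}$ ($x{\left(G \right)} = - \frac{\left(G + G\right) 5}{3} = - \frac{2 G 5}{3} = - \frac{10 G}{3}$)
$D{\left(Y \right)} = - \frac{23}{14} + 23 Y$ ($D{\left(Y \right)} = 23 \left(Y + \frac{1}{2 \left(-7\right)}\right) = 23 \left(Y + \frac{1}{2} \left(- \frac{1}{7}\right)\right) = 23 \left(Y - \frac{1}{14}\right) = 23 \left(- \frac{1}{14} + Y\right) = - \frac{23}{14} + 23 Y$)
$D{\left(26 \right)} + x{\left(21 \right)} = \left(- \frac{23}{14} + 23 \cdot 26\right) - 70 = \left(- \frac{23}{14} + 598\right) - 70 = \frac{8349}{14} - 70 = \frac{7369}{14}$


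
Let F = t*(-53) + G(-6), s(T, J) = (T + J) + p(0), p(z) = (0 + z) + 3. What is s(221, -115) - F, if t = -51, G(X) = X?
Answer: -2588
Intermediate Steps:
p(z) = 3 + z (p(z) = z + 3 = 3 + z)
s(T, J) = 3 + J + T (s(T, J) = (T + J) + (3 + 0) = (J + T) + 3 = 3 + J + T)
F = 2697 (F = -51*(-53) - 6 = 2703 - 6 = 2697)
s(221, -115) - F = (3 - 115 + 221) - 1*2697 = 109 - 2697 = -2588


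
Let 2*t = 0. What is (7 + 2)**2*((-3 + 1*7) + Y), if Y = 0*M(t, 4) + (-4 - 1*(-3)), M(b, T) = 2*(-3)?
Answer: 243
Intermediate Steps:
t = 0 (t = (1/2)*0 = 0)
M(b, T) = -6
Y = -1 (Y = 0*(-6) + (-4 - 1*(-3)) = 0 + (-4 + 3) = 0 - 1 = -1)
(7 + 2)**2*((-3 + 1*7) + Y) = (7 + 2)**2*((-3 + 1*7) - 1) = 9**2*((-3 + 7) - 1) = 81*(4 - 1) = 81*3 = 243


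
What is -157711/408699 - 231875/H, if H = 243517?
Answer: -133172390212/99525154383 ≈ -1.3381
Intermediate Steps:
-157711/408699 - 231875/H = -157711/408699 - 231875/243517 = -133172390212/99525154383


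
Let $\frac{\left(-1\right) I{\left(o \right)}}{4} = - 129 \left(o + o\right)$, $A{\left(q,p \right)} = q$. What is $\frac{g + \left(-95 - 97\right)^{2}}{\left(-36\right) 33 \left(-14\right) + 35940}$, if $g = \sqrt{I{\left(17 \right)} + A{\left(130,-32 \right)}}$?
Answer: $\frac{3072}{4381} + \frac{\sqrt{17674}}{52572} \approx 0.70374$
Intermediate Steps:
$I{\left(o \right)} = 1032 o$ ($I{\left(o \right)} = - 4 \left(- 129 \left(o + o\right)\right) = - 4 \left(- 129 \cdot 2 o\right) = - 4 \left(- 258 o\right) = 1032 o$)
$g = \sqrt{17674}$ ($g = \sqrt{1032 \cdot 17 + 130} = \sqrt{17544 + 130} = \sqrt{17674} \approx 132.94$)
$\frac{g + \left(-95 - 97\right)^{2}}{\left(-36\right) 33 \left(-14\right) + 35940} = \frac{\sqrt{17674} + \left(-95 - 97\right)^{2}}{\left(-36\right) 33 \left(-14\right) + 35940} = \frac{\sqrt{17674} + \left(-192\right)^{2}}{\left(-1188\right) \left(-14\right) + 35940} = \frac{\sqrt{17674} + 36864}{16632 + 35940} = \frac{36864 + \sqrt{17674}}{52572} = \left(36864 + \sqrt{17674}\right) \frac{1}{52572} = \frac{3072}{4381} + \frac{\sqrt{17674}}{52572}$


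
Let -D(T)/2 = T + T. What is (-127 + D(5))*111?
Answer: -16317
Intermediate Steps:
D(T) = -4*T (D(T) = -2*(T + T) = -4*T)
(-127 + D(5))*111 = (-127 - 4*5)*111 = (-127 - 20)*111 = -147*111 = -16317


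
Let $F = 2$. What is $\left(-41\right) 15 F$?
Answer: $-1230$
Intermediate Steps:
$\left(-41\right) 15 F = \left(-41\right) 15 \cdot 2 = \left(-615\right) 2 = -1230$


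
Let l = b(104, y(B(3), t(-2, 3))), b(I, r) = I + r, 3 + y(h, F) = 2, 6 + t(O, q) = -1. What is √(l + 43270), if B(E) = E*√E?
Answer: √43373 ≈ 208.26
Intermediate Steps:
t(O, q) = -7 (t(O, q) = -6 - 1 = -7)
B(E) = E^(3/2)
y(h, F) = -1 (y(h, F) = -3 + 2 = -1)
l = 103 (l = 104 - 1 = 103)
√(l + 43270) = √(103 + 43270) = √43373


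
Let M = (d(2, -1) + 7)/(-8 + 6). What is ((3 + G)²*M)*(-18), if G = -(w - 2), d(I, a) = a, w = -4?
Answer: 4374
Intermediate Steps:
G = 6 (G = -(-4 - 2) = -1*(-6) = 6)
M = -3 (M = (-1 + 7)/(-8 + 6) = 6/(-2) = 6*(-½) = -3)
((3 + G)²*M)*(-18) = ((3 + 6)²*(-3))*(-18) = (9²*(-3))*(-18) = (81*(-3))*(-18) = -243*(-18) = 4374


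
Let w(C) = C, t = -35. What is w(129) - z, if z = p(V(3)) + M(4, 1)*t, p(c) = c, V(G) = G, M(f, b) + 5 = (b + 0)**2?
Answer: -14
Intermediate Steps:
M(f, b) = -5 + b**2 (M(f, b) = -5 + (b + 0)**2 = -5 + b**2)
z = 143 (z = 3 + (-5 + 1**2)*(-35) = 3 + (-5 + 1)*(-35) = 3 - 4*(-35) = 3 + 140 = 143)
w(129) - z = 129 - 1*143 = 129 - 143 = -14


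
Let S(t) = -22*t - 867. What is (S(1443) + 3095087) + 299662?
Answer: 3362136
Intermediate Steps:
S(t) = -867 - 22*t
(S(1443) + 3095087) + 299662 = ((-867 - 22*1443) + 3095087) + 299662 = ((-867 - 31746) + 3095087) + 299662 = (-32613 + 3095087) + 299662 = 3062474 + 299662 = 3362136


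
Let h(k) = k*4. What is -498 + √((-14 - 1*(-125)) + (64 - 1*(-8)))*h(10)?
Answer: -498 + 40*√183 ≈ 43.110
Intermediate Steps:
h(k) = 4*k
-498 + √((-14 - 1*(-125)) + (64 - 1*(-8)))*h(10) = -498 + √((-14 - 1*(-125)) + (64 - 1*(-8)))*(4*10) = -498 + √((-14 + 125) + (64 + 8))*40 = -498 + √(111 + 72)*40 = -498 + √183*40 = -498 + 40*√183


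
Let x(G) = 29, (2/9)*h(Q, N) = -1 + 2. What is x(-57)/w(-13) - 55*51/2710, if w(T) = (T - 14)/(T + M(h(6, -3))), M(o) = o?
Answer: 59228/7317 ≈ 8.0946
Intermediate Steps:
h(Q, N) = 9/2 (h(Q, N) = 9*(-1 + 2)/2 = (9/2)*1 = 9/2)
w(T) = (-14 + T)/(9/2 + T) (w(T) = (T - 14)/(T + 9/2) = (-14 + T)/(9/2 + T))
x(-57)/w(-13) - 55*51/2710 = 29/((2*(-14 - 13)/(9 + 2*(-13)))) - 55*51/2710 = 29/((2*(-27)/(9 - 26))) - 2805*1/2710 = 29/((2*(-27)/(-17))) - 561/542 = 29/((2*(-1/17)*(-27))) - 561/542 = 29/(54/17) - 561/542 = 29*(17/54) - 561/542 = 493/54 - 561/542 = 59228/7317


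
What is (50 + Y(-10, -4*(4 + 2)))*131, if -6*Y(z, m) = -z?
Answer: 18995/3 ≈ 6331.7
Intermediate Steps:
Y(z, m) = z/6 (Y(z, m) = -(-1)*z/6 = z/6)
(50 + Y(-10, -4*(4 + 2)))*131 = (50 + (⅙)*(-10))*131 = (50 - 5/3)*131 = (145/3)*131 = 18995/3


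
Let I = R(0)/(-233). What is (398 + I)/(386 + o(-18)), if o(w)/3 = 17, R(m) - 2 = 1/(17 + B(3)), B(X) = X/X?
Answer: 1669175/1832778 ≈ 0.91074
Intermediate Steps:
B(X) = 1
R(m) = 37/18 (R(m) = 2 + 1/(17 + 1) = 2 + 1/18 = 37/18)
o(w) = 51 (o(w) = 3*17 = 51)
I = -37/4194 (I = (37/18)/(-233) = (37/18)*(-1/233) = -37/4194 ≈ -0.0088221)
(398 + I)/(386 + o(-18)) = (398 - 37/4194)/(386 + 51) = (1669175/4194)/437 = (1669175/4194)*(1/437) = 1669175/1832778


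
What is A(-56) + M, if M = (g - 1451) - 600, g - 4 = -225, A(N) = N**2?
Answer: 864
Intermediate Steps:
g = -221 (g = 4 - 225 = -221)
M = -2272 (M = (-221 - 1451) - 600 = -1672 - 600 = -2272)
A(-56) + M = (-56)**2 - 2272 = 3136 - 2272 = 864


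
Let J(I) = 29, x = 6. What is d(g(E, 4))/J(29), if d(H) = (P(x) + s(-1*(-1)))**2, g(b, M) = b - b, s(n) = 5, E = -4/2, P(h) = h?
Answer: 121/29 ≈ 4.1724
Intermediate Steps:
E = -2 (E = -4*1/2 = -2)
g(b, M) = 0
d(H) = 121 (d(H) = (6 + 5)**2 = 11**2 = 121)
d(g(E, 4))/J(29) = 121/29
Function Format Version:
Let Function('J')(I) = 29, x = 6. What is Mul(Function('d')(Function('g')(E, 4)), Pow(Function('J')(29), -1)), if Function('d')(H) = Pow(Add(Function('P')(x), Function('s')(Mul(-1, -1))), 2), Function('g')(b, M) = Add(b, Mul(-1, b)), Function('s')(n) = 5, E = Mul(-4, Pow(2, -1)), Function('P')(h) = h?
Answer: Rational(121, 29) ≈ 4.1724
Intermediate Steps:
E = -2 (E = Mul(-4, Rational(1, 2)) = -2)
Function('g')(b, M) = 0
Function('d')(H) = 121 (Function('d')(H) = Pow(Add(6, 5), 2) = Pow(11, 2) = 121)
Mul(Function('d')(Function('g')(E, 4)), Pow(Function('J')(29), -1)) = Mul(121, Pow(29, -1)) = Mul(121, Rational(1, 29)) = Rational(121, 29)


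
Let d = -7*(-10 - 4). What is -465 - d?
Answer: -563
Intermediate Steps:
d = 98 (d = -7*(-14) = 98)
-465 - d = -465 - 1*98 = -465 - 98 = -563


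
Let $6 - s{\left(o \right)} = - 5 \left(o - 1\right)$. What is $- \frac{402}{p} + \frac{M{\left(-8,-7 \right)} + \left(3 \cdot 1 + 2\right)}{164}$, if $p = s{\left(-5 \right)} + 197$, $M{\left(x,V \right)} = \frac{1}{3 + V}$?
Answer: $- \frac{260425}{113488} \approx -2.2947$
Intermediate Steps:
$s{\left(o \right)} = 1 + 5 o$ ($s{\left(o \right)} = 6 - - 5 \left(o - 1\right) = 6 - - 5 \left(-1 + o\right) = 6 - \left(5 - 5 o\right) = 6 + \left(-5 + 5 o\right) = 1 + 5 o$)
$p = 173$ ($p = \left(1 + 5 \left(-5\right)\right) + 197 = \left(1 - 25\right) + 197 = -24 + 197 = 173$)
$- \frac{402}{p} + \frac{M{\left(-8,-7 \right)} + \left(3 \cdot 1 + 2\right)}{164} = - \frac{402}{173} + \frac{\frac{1}{3 - 7} + \left(3 \cdot 1 + 2\right)}{164} = \left(-402\right) \frac{1}{173} + \left(\frac{1}{-4} + \left(3 + 2\right)\right) \frac{1}{164} = - \frac{402}{173} + \left(- \frac{1}{4} + 5\right) \frac{1}{164} = - \frac{402}{173} + \frac{19}{4} \cdot \frac{1}{164} = - \frac{402}{173} + \frac{19}{656} = - \frac{260425}{113488}$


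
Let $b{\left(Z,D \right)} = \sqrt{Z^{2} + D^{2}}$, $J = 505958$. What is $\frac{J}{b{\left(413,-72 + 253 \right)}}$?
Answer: $\frac{252979 \sqrt{203330}}{101665} \approx 1122.1$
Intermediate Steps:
$b{\left(Z,D \right)} = \sqrt{D^{2} + Z^{2}}$
$\frac{J}{b{\left(413,-72 + 253 \right)}} = \frac{505958}{\sqrt{\left(-72 + 253\right)^{2} + 413^{2}}} = \frac{505958}{\sqrt{181^{2} + 170569}} = \frac{505958}{\sqrt{32761 + 170569}} = \frac{505958}{\sqrt{203330}} = 505958 \frac{\sqrt{203330}}{203330} = \frac{252979 \sqrt{203330}}{101665}$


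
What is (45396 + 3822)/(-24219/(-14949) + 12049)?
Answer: 40875549/10008040 ≈ 4.0843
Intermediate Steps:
(45396 + 3822)/(-24219/(-14949) + 12049) = 49218/(-24219*(-1/14949) + 12049) = 49218/(2691/1661 + 12049) = 49218/(20016080/1661) = 49218*(1661/20016080) = 40875549/10008040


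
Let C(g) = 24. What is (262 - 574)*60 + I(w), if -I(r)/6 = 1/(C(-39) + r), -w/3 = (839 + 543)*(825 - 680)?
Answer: -1875575519/100191 ≈ -18720.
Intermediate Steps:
w = -601170 (w = -3*(839 + 543)*(825 - 680) = -4146*145 = -3*200390 = -601170)
I(r) = -6/(24 + r)
(262 - 574)*60 + I(w) = (262 - 574)*60 - 6/(24 - 601170) = -312*60 - 6/(-601146) = -18720 - 6*(-1/601146) = -18720 + 1/100191 = -1875575519/100191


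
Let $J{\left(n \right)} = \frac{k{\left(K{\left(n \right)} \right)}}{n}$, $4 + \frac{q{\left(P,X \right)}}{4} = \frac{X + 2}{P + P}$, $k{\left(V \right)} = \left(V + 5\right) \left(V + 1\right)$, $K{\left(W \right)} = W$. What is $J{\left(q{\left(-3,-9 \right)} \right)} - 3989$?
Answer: $- \frac{407467}{102} \approx -3994.8$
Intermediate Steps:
$k{\left(V \right)} = \left(1 + V\right) \left(5 + V\right)$ ($k{\left(V \right)} = \left(5 + V\right) \left(1 + V\right) = \left(1 + V\right) \left(5 + V\right)$)
$q{\left(P,X \right)} = -16 + \frac{2 \left(2 + X\right)}{P}$ ($q{\left(P,X \right)} = -16 + 4 \frac{X + 2}{P + P} = -16 + 4 \frac{2 + X}{2 P} = -16 + \frac{2 \left(2 + X\right)}{P}$)
$J{\left(n \right)} = \frac{5 + n^{2} + 6 n}{n}$
$J{\left(q{\left(-3,-9 \right)} \right)} - 3989 = \left(6 + \frac{2 \left(2 - 9 - -24\right)}{-3} + \frac{5}{2 \frac{1}{-3} \left(2 - 9 - -24\right)}\right) - 3989 = \left(6 + 2 \left(- \frac{1}{3}\right) \left(2 - 9 + 24\right) + \frac{5}{2 \left(- \frac{1}{3}\right) \left(2 - 9 + 24\right)}\right) - 3989 = \left(6 + 2 \left(- \frac{1}{3}\right) 17 + \frac{5}{2 \left(- \frac{1}{3}\right) 17}\right) - 3989 = \left(6 - \frac{34}{3} + \frac{5}{- \frac{34}{3}}\right) - 3989 = \left(6 - \frac{34}{3} + 5 \left(- \frac{3}{34}\right)\right) - 3989 = \left(6 - \frac{34}{3} - \frac{15}{34}\right) - 3989 = - \frac{589}{102} - 3989 = - \frac{407467}{102}$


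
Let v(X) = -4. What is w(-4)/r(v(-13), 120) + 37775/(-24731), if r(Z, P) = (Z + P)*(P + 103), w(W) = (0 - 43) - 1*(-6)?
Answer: -978078747/639741508 ≈ -1.5289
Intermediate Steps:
w(W) = -37 (w(W) = -43 + 6 = -37)
r(Z, P) = (103 + P)*(P + Z) (r(Z, P) = (P + Z)*(103 + P) = (103 + P)*(P + Z))
w(-4)/r(v(-13), 120) + 37775/(-24731) = -37/(120² + 103*120 + 103*(-4) + 120*(-4)) + 37775/(-24731) = -37/(14400 + 12360 - 412 - 480) + 37775*(-1/24731) = -37/25868 - 37775/24731 = -978078747/639741508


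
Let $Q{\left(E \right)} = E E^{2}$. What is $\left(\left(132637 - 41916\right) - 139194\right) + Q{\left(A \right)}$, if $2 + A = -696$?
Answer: $-340116865$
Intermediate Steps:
$A = -698$ ($A = -2 - 696 = -698$)
$Q{\left(E \right)} = E^{3}$
$\left(\left(132637 - 41916\right) - 139194\right) + Q{\left(A \right)} = \left(\left(132637 - 41916\right) - 139194\right) + \left(-698\right)^{3} = \left(90721 - 139194\right) - 340068392 = -48473 - 340068392 = -340116865$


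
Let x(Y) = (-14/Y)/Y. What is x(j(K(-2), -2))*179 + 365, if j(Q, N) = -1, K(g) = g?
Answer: -2141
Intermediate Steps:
x(Y) = -14/Y²
x(j(K(-2), -2))*179 + 365 = -14/(-1)²*179 + 365 = -14*1*179 + 365 = -14*179 + 365 = -2506 + 365 = -2141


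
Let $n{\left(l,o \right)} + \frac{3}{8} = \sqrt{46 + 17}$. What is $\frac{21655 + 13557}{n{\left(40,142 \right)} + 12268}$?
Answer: $\frac{27645927136}{9631651849} - \frac{6760704 \sqrt{7}}{9631651849} \approx 2.8685$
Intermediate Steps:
$n{\left(l,o \right)} = - \frac{3}{8} + 3 \sqrt{7}$ ($n{\left(l,o \right)} = - \frac{3}{8} + \sqrt{46 + 17} = - \frac{3}{8} + \sqrt{63} = - \frac{3}{8} + 3 \sqrt{7}$)
$\frac{21655 + 13557}{n{\left(40,142 \right)} + 12268} = \frac{21655 + 13557}{\left(- \frac{3}{8} + 3 \sqrt{7}\right) + 12268} = \frac{35212}{\frac{98141}{8} + 3 \sqrt{7}}$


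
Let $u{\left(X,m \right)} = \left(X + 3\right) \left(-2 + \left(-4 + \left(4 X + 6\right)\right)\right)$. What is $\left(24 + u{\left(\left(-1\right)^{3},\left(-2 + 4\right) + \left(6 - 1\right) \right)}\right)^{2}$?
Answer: $256$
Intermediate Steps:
$u{\left(X,m \right)} = 4 X \left(3 + X\right)$ ($u{\left(X,m \right)} = \left(3 + X\right) \left(-2 + \left(-4 + \left(6 + 4 X\right)\right)\right) = \left(3 + X\right) \left(-2 + \left(2 + 4 X\right)\right) = \left(3 + X\right) 4 X = 4 X \left(3 + X\right)$)
$\left(24 + u{\left(\left(-1\right)^{3},\left(-2 + 4\right) + \left(6 - 1\right) \right)}\right)^{2} = \left(24 + 4 \left(-1\right)^{3} \left(3 + \left(-1\right)^{3}\right)\right)^{2} = \left(24 + 4 \left(-1\right) \left(3 - 1\right)\right)^{2} = \left(24 + 4 \left(-1\right) 2\right)^{2} = \left(24 - 8\right)^{2} = 16^{2} = 256$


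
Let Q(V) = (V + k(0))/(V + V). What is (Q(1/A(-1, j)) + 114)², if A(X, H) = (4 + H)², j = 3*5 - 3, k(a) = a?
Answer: 52441/4 ≈ 13110.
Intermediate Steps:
j = 12 (j = 15 - 3 = 12)
Q(V) = ½ (Q(V) = (V + 0)/(V + V) = V/((2*V)) = V*(1/(2*V)) = ½)
(Q(1/A(-1, j)) + 114)² = (½ + 114)² = (229/2)² = 52441/4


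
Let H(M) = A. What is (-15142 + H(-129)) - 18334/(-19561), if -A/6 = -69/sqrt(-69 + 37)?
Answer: -296174328/19561 - 207*I*sqrt(2)/4 ≈ -15141.0 - 73.186*I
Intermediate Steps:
A = -207*I*sqrt(2)/4 (A = -(-414)/(sqrt(-69 + 37)) = -(-414)/(sqrt(-32)) = -(-414)/(4*I*sqrt(2)) = -(-414)*(-I*sqrt(2)/8) = -207*I*sqrt(2)/4 ≈ -73.186*I)
H(M) = -207*I*sqrt(2)/4
(-15142 + H(-129)) - 18334/(-19561) = (-15142 - 207*I*sqrt(2)/4) - 18334/(-19561) = (-15142 - 207*I*sqrt(2)/4) - 18334*(-1/19561) = (-15142 - 207*I*sqrt(2)/4) + 18334/19561 = -296174328/19561 - 207*I*sqrt(2)/4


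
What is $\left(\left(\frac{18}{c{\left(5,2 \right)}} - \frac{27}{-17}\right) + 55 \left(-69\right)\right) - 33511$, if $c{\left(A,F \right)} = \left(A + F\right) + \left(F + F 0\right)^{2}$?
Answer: $- \frac{6975619}{187} \approx -37303.0$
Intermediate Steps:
$c{\left(A,F \right)} = A + F + F^{2}$ ($c{\left(A,F \right)} = \left(A + F\right) + \left(F + 0\right)^{2} = \left(A + F\right) + F^{2} = A + F + F^{2}$)
$\left(\left(\frac{18}{c{\left(5,2 \right)}} - \frac{27}{-17}\right) + 55 \left(-69\right)\right) - 33511 = \left(\left(\frac{18}{5 + 2 + 2^{2}} - \frac{27}{-17}\right) + 55 \left(-69\right)\right) - 33511 = \left(\left(\frac{18}{5 + 2 + 4} - - \frac{27}{17}\right) - 3795\right) - 33511 = \left(\left(\frac{18}{11} + \frac{27}{17}\right) - 3795\right) - 33511 = \left(\frac{603}{187} - 3795\right) - 33511 = - \frac{709062}{187} - 33511 = - \frac{6975619}{187}$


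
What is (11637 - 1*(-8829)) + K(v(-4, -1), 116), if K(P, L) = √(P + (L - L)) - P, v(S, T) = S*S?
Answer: 20454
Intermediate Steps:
v(S, T) = S²
K(P, L) = √P - P (K(P, L) = √(P + 0) - P = √P - P)
(11637 - 1*(-8829)) + K(v(-4, -1), 116) = (11637 - 1*(-8829)) + (√((-4)²) - 1*(-4)²) = (11637 + 8829) + (√16 - 1*16) = 20466 + (4 - 16) = 20466 - 12 = 20454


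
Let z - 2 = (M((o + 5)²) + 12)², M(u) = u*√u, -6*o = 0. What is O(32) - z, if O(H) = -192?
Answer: -18963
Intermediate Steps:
o = 0 (o = -⅙*0 = 0)
M(u) = u^(3/2)
z = 18771 (z = 2 + (((0 + 5)²)^(3/2) + 12)² = 2 + ((5²)^(3/2) + 12)² = 2 + (25^(3/2) + 12)² = 2 + (125 + 12)² = 2 + 137² = 2 + 18769 = 18771)
O(32) - z = -192 - 1*18771 = -192 - 18771 = -18963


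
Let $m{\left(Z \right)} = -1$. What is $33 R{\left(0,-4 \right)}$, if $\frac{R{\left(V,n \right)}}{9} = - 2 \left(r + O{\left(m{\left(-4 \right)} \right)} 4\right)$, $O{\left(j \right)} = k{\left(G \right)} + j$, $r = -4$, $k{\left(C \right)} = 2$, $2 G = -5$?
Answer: $0$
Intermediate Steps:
$G = - \frac{5}{2}$ ($G = \frac{1}{2} \left(-5\right) = - \frac{5}{2} \approx -2.5$)
$O{\left(j \right)} = 2 + j$
$R{\left(V,n \right)} = 0$ ($R{\left(V,n \right)} = 9 \left(- 2 \left(-4 + \left(2 - 1\right) 4\right)\right) = 9 \left(- 2 \left(-4 + 1 \cdot 4\right)\right) = 9 \left(- 2 \left(-4 + 4\right)\right) = 9 \left(\left(-2\right) 0\right) = 9 \cdot 0 = 0$)
$33 R{\left(0,-4 \right)} = 33 \cdot 0 = 0$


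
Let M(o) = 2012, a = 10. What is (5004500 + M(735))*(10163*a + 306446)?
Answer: 2043037390912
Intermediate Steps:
(5004500 + M(735))*(10163*a + 306446) = (5004500 + 2012)*(10163*10 + 306446) = 5006512*(101630 + 306446) = 5006512*408076 = 2043037390912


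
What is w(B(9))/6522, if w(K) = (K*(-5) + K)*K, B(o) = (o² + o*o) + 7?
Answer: -57122/3261 ≈ -17.517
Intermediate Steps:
B(o) = 7 + 2*o² (B(o) = (o² + o²) + 7 = 2*o² + 7 = 7 + 2*o²)
w(K) = -4*K² (w(K) = (-5*K + K)*K = (-4*K)*K = -4*K²)
w(B(9))/6522 = -4*(7 + 2*9²)²/6522 = -4*(7 + 2*81)²*(1/6522) = -4*(7 + 162)²*(1/6522) = -4*169²*(1/6522) = -4*28561*(1/6522) = -114244*1/6522 = -57122/3261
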